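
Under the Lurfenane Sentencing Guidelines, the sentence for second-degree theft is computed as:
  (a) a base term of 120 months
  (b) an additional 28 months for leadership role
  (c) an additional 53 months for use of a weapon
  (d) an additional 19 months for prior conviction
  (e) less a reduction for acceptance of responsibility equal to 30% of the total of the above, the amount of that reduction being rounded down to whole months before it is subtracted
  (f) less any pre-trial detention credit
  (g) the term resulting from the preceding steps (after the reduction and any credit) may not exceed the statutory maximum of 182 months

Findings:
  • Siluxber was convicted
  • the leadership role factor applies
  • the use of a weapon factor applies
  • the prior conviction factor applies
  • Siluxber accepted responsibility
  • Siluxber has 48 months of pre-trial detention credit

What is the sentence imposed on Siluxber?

106 months

Leadership role enhancement: +28 months
Use of a weapon enhancement: +53 months
Prior conviction enhancement: +19 months
Adjusted term: 120 months + 28 months + 53 months + 19 months = 220 months
Acceptance of responsibility reduction: 30% of 220 months = 66 months (rounded down)
After reduction: 220 − 66 = 154 months
Less pre-trial detention credit: 154 months − 48 months = 106 months
Cap at 182 months: 106 months is within the cap, no reduction.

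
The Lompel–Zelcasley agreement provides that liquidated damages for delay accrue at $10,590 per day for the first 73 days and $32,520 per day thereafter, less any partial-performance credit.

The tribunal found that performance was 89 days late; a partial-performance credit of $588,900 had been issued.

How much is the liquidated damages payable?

$704,490

First 73 days: 73 × $10,590 = $773,070
Remaining days: (89 − 73) × $32,520 = $520,320
Accrued per-day damages: $773,070 + $520,320 = $1,293,390
Less partial-performance credit: $1,293,390 − $588,900 = $704,490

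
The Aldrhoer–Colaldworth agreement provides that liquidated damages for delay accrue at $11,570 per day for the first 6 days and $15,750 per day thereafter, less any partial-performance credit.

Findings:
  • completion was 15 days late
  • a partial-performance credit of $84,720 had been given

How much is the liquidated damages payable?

Liquidated damages: $126,450

First 6 days: 6 × $11,570 = $69,420
Remaining days: (15 − 6) × $15,750 = $141,750
Accrued per-day damages: $69,420 + $141,750 = $211,170
Less partial-performance credit: $211,170 − $84,720 = $126,450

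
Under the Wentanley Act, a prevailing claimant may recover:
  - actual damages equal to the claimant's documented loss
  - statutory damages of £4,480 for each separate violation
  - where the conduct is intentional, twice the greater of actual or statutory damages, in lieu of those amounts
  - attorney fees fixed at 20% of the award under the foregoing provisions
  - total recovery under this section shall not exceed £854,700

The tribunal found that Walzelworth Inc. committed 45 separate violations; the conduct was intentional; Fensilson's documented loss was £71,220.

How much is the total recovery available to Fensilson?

Statutory damages: 45 × £4,480 = £201,600
Greater of actual damages (£71,220) or statutory damages (£201,600): £201,600
Doubled: 2 × £201,600 = £403,200
Attorney fees: 20% of £403,200 = £80,640
Total before cap: £403,200 + £80,640 = £483,840
Cap at £854,700: £483,840 is within the cap, no reduction.

Total recovery: £483,840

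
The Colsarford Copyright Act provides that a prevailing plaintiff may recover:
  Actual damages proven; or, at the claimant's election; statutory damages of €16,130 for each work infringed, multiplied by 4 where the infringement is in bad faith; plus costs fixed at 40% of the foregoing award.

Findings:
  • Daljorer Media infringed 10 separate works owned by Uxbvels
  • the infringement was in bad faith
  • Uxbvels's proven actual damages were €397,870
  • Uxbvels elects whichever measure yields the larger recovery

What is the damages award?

Award: €903,280

Statutory damages: 10 × €16,130 = €161,300
Multiplied by 4: 4 × €161,300 = €645,200
Greater of actual damages (€397,870) or enhanced statutory damages (€645,200): €645,200
Costs: 40% of €645,200 = €258,080
Award plus costs: €645,200 + €258,080 = €903,280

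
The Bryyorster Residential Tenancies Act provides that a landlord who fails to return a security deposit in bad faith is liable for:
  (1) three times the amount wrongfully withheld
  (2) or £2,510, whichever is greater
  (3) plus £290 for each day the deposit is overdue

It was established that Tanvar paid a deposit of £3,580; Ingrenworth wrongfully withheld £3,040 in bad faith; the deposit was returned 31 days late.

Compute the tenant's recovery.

Trebled: 3 × £3,040 = £9,120
Minimum £2,510: £9,120 meets the minimum, no increase.
Late-return penalty: 31 × £290 = £8,990
Damages plus late penalty: £9,120 + £8,990 = £18,110

Recovery: £18,110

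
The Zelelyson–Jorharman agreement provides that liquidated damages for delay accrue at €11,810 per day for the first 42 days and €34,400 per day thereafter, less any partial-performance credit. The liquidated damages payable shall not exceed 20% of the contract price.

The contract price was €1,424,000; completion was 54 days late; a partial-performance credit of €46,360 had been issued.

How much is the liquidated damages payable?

First 42 days: 42 × €11,810 = €496,020
Remaining days: (54 − 42) × €34,400 = €412,800
Accrued per-day damages: €496,020 + €412,800 = €908,820
Less partial-performance credit: €908,820 − €46,360 = €862,460
Cap: 20% of €1,424,000 = €284,800
Cap at €284,800: €862,460 exceeds the cap → €284,800

€284,800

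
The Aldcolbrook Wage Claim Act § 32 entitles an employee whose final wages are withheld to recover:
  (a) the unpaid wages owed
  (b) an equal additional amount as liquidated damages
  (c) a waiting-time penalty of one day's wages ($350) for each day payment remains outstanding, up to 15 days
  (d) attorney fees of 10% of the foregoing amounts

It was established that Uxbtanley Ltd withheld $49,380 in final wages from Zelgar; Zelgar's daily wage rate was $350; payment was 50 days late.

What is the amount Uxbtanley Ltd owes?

$114,411

Liquidated damages (equal amount): $49,380
Penalty days: min(50, 15) = 15
Waiting-time penalty: 15 × $350 = $5,250
Subtotal: $49,380 + $49,380 + $5,250 = $104,010
Attorney fees: 10% of $104,010 = $10,401
Total award: $104,010 + $10,401 = $114,411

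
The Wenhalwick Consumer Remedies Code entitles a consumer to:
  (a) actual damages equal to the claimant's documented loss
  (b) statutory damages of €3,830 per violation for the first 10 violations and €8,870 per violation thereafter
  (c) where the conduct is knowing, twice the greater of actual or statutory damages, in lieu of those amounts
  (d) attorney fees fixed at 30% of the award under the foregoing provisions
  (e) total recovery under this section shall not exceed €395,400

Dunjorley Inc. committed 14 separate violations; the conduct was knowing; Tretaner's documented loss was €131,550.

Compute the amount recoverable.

€342,030

First 10 violations: 10 × €3,830 = €38,300
Remaining violations: (14 − 10) × €8,870 = €35,480
Statutory damages: €38,300 + €35,480 = €73,780
Greater of actual damages (€131,550) or statutory damages (€73,780): €131,550
Doubled: 2 × €131,550 = €263,100
Attorney fees: 30% of €263,100 = €78,930
Total before cap: €263,100 + €78,930 = €342,030
Cap at €395,400: €342,030 is within the cap, no reduction.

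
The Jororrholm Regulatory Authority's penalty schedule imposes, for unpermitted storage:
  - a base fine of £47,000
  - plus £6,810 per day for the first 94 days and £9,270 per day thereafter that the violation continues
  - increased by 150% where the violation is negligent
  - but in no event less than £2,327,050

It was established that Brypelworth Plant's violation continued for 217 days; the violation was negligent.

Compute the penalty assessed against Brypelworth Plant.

First 94 days: 94 × £6,810 = £640,140
Remaining days: (217 − 94) × £9,270 = £1,140,210
Per-day component: £640,140 + £1,140,210 = £1,780,350
Base plus per-day: £47,000 + £1,780,350 = £1,827,350
Enhancement: 150% of £1,827,350 = £2,741,025
Enhanced fine: £1,827,350 + £2,741,025 = £4,568,375
Minimum £2,327,050: £4,568,375 meets the minimum, no increase.

£4,568,375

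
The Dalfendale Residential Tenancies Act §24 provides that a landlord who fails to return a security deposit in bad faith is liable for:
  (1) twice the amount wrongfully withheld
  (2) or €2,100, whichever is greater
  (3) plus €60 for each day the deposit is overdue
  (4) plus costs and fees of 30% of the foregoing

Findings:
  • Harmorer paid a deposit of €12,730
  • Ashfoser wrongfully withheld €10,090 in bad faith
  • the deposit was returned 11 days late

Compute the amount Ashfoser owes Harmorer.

Doubled: 2 × €10,090 = €20,180
Minimum €2,100: €20,180 meets the minimum, no increase.
Late-return penalty: 11 × €60 = €660
Damages plus late penalty: €20,180 + €660 = €20,840
Costs and fees: 30% of €20,840 = €6,252
Total recovery: €20,840 + €6,252 = €27,092

€27,092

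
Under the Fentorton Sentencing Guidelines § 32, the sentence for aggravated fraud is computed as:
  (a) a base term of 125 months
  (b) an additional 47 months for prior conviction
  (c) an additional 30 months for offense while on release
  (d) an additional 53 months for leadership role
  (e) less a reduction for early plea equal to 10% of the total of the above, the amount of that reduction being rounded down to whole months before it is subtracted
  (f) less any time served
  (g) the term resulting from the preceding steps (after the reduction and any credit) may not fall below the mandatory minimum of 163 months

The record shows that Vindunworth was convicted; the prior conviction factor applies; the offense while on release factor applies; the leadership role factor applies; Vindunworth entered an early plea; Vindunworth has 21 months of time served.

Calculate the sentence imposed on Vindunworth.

Prior conviction enhancement: +47 months
Offense while on release enhancement: +30 months
Leadership role enhancement: +53 months
Adjusted term: 125 months + 47 months + 30 months + 53 months = 255 months
Early plea reduction: 10% of 255 months = 25 months (rounded down)
After reduction: 255 − 25 = 230 months
Less time served: 230 months − 21 months = 209 months
Minimum 163 months: 209 months meets the minimum, no increase.

209 months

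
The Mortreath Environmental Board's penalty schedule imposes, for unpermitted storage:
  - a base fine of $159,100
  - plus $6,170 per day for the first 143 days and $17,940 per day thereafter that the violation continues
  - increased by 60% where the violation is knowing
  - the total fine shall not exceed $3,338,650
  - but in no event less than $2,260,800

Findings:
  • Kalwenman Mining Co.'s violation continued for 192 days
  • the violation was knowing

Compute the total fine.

First 143 days: 143 × $6,170 = $882,310
Remaining days: (192 − 143) × $17,940 = $879,060
Per-day component: $882,310 + $879,060 = $1,761,370
Base plus per-day: $159,100 + $1,761,370 = $1,920,470
Enhancement: 60% of $1,920,470 = $1,152,282
Enhanced fine: $1,920,470 + $1,152,282 = $3,072,752
Cap at $3,338,650: $3,072,752 is within the cap, no reduction.
Minimum $2,260,800: $3,072,752 meets the minimum, no increase.

$3,072,752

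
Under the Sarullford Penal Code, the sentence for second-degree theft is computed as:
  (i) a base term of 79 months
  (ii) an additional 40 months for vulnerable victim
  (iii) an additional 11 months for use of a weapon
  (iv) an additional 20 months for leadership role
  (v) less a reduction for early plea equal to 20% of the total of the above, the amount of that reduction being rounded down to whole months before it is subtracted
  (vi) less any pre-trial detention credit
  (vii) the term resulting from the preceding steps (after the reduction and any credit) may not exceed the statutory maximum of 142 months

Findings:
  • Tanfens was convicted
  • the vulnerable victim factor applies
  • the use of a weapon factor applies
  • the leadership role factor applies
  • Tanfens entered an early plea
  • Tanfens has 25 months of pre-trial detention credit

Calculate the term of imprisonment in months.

95 months

Vulnerable victim enhancement: +40 months
Use of a weapon enhancement: +11 months
Leadership role enhancement: +20 months
Adjusted term: 79 months + 40 months + 11 months + 20 months = 150 months
Early plea reduction: 20% of 150 months = 30 months (rounded down)
After reduction: 150 − 30 = 120 months
Less pre-trial detention credit: 120 months − 25 months = 95 months
Cap at 142 months: 95 months is within the cap, no reduction.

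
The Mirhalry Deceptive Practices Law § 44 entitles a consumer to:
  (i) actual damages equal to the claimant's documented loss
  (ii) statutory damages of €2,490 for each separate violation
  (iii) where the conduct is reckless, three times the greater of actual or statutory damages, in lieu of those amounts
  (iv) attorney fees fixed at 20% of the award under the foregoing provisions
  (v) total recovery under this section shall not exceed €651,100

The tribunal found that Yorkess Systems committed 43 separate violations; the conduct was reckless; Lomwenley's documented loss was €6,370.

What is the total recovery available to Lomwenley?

€385,452

Statutory damages: 43 × €2,490 = €107,070
Greater of actual damages (€6,370) or statutory damages (€107,070): €107,070
Trebled: 3 × €107,070 = €321,210
Attorney fees: 20% of €321,210 = €64,242
Total before cap: €321,210 + €64,242 = €385,452
Cap at €651,100: €385,452 is within the cap, no reduction.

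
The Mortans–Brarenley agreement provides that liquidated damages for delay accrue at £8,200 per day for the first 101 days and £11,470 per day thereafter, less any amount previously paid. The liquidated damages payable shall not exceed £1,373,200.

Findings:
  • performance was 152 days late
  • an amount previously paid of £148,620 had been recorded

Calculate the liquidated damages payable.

First 101 days: 101 × £8,200 = £828,200
Remaining days: (152 − 101) × £11,470 = £584,970
Accrued per-day damages: £828,200 + £584,970 = £1,413,170
Less amount previously paid: £1,413,170 − £148,620 = £1,264,550
Cap at £1,373,200: £1,264,550 is within the cap, no reduction.

£1,264,550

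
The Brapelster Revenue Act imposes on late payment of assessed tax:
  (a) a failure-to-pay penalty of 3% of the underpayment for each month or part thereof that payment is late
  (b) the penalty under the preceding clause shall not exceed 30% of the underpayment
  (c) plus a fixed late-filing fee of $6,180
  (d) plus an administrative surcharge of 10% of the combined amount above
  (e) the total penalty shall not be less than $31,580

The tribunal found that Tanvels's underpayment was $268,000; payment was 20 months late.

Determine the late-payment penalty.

Accrued rate: 3% × 20 = 60%, capped at 30% → 30%
Failure-to-pay penalty: 30% of $268,000 = $80,400
Penalty before surcharge: $80,400 + $6,180 = $86,580
Administrative surcharge: 10% of $86,580 = $8,658
Total penalty: $86,580 + $8,658 = $95,238
Minimum $31,580: $95,238 meets the minimum, no increase.

$95,238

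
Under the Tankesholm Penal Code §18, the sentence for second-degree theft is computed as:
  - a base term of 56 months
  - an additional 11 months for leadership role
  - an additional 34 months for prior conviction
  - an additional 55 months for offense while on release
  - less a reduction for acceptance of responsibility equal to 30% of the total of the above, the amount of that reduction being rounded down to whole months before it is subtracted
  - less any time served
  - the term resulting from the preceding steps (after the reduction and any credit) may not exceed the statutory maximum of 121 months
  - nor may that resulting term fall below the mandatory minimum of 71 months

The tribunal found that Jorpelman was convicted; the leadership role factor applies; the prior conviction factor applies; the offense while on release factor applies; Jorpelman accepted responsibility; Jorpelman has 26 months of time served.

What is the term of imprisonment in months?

Leadership role enhancement: +11 months
Prior conviction enhancement: +34 months
Offense while on release enhancement: +55 months
Adjusted term: 56 months + 11 months + 34 months + 55 months = 156 months
Acceptance of responsibility reduction: 30% of 156 months = 46 months (rounded down)
After reduction: 156 − 46 = 110 months
Less time served: 110 months − 26 months = 84 months
Cap at 121 months: 84 months is within the cap, no reduction.
Minimum 71 months: 84 months meets the minimum, no increase.

84 months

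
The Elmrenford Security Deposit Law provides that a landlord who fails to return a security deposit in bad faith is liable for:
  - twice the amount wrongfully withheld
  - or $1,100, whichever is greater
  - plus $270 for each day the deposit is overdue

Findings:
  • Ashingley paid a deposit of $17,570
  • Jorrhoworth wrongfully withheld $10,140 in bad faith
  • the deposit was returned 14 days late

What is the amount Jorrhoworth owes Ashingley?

Doubled: 2 × $10,140 = $20,280
Minimum $1,100: $20,280 meets the minimum, no increase.
Late-return penalty: 14 × $270 = $3,780
Damages plus late penalty: $20,280 + $3,780 = $24,060

$24,060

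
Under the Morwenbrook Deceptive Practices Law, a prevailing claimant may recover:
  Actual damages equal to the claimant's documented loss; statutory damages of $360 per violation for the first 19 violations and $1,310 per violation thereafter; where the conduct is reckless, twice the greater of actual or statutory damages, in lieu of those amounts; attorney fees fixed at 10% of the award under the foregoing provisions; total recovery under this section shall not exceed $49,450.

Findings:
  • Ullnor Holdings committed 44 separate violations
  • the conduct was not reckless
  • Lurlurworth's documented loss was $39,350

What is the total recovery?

$49,450

First 19 violations: 19 × $360 = $6,840
Remaining violations: (44 − 19) × $1,310 = $32,750
Statutory damages: $6,840 + $32,750 = $39,590
Conduct not reckless: the in-lieu enhancement does not apply.
Actual plus statutory damages: $39,350 + $39,590 = $78,940
Attorney fees: 10% of $78,940 = $7,894
Total before cap: $78,940 + $7,894 = $86,834
Cap at $49,450: $86,834 exceeds the cap → $49,450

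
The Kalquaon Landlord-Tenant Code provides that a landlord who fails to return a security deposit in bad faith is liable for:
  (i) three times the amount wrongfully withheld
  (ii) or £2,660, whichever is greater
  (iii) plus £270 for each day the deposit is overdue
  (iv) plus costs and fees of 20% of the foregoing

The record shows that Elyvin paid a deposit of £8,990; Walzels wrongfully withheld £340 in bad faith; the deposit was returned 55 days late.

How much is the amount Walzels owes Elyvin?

Trebled: 3 × £340 = £1,020
Minimum £2,660: £1,020 is below the minimum → £2,660
Late-return penalty: 55 × £270 = £14,850
Damages plus late penalty: £2,660 + £14,850 = £17,510
Costs and fees: 20% of £17,510 = £3,502
Total recovery: £17,510 + £3,502 = £21,012

£21,012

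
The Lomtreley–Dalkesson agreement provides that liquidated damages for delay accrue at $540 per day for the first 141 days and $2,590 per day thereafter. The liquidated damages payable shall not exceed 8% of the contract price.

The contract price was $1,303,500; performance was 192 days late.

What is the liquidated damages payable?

First 141 days: 141 × $540 = $76,140
Remaining days: (192 − 141) × $2,590 = $132,090
Accrued per-day damages: $76,140 + $132,090 = $208,230
Cap: 8% of $1,303,500 = $104,280
Cap at $104,280: $208,230 exceeds the cap → $104,280

$104,280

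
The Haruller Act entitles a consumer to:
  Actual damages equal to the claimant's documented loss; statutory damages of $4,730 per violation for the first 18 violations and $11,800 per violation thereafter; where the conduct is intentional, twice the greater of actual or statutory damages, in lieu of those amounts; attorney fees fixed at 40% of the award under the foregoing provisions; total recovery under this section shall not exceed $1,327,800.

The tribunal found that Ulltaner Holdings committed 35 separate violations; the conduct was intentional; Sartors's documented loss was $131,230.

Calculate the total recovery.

$800,072

First 18 violations: 18 × $4,730 = $85,140
Remaining violations: (35 − 18) × $11,800 = $200,600
Statutory damages: $85,140 + $200,600 = $285,740
Greater of actual damages ($131,230) or statutory damages ($285,740): $285,740
Doubled: 2 × $285,740 = $571,480
Attorney fees: 40% of $571,480 = $228,592
Total before cap: $571,480 + $228,592 = $800,072
Cap at $1,327,800: $800,072 is within the cap, no reduction.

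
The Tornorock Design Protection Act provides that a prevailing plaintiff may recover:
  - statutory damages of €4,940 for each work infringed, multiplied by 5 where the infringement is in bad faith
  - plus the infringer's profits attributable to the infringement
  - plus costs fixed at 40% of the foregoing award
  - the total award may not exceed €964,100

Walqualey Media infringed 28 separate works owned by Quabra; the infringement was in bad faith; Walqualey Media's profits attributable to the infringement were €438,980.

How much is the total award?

Statutory damages: 28 × €4,940 = €138,320
Multiplied by 5: 5 × €138,320 = €691,600
Combined award: €691,600 + €438,980 = €1,130,580
Costs: 40% of €1,130,580 = €452,232
Award plus costs: €1,130,580 + €452,232 = €1,582,812
Cap at €964,100: €1,582,812 exceeds the cap → €964,100

€964,100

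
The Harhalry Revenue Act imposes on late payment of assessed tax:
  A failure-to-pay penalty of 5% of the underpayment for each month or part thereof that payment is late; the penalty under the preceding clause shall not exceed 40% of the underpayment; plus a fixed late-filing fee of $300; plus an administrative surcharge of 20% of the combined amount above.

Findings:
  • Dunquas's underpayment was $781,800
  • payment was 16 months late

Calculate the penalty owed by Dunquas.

Accrued rate: 5% × 16 = 80%, capped at 40% → 40%
Failure-to-pay penalty: 40% of $781,800 = $312,720
Penalty before surcharge: $312,720 + $300 = $313,020
Administrative surcharge: 20% of $313,020 = $62,604
Total penalty: $313,020 + $62,604 = $375,624

$375,624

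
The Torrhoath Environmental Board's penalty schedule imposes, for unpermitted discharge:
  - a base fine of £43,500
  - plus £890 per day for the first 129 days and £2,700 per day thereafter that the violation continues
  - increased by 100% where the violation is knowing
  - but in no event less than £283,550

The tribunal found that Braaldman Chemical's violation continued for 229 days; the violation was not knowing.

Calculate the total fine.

£428,310

First 129 days: 129 × £890 = £114,810
Remaining days: (229 − 129) × £2,700 = £270,000
Per-day component: £114,810 + £270,000 = £384,810
Base plus per-day: £43,500 + £384,810 = £428,310
The violation was not knowing: no 100% increase.
Minimum £283,550: £428,310 meets the minimum, no increase.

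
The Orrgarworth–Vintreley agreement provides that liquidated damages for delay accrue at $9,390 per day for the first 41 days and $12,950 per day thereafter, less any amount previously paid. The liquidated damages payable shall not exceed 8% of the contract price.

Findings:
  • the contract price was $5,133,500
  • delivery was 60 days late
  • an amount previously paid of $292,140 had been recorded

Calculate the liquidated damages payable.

First 41 days: 41 × $9,390 = $384,990
Remaining days: (60 − 41) × $12,950 = $246,050
Accrued per-day damages: $384,990 + $246,050 = $631,040
Less amount previously paid: $631,040 − $292,140 = $338,900
Cap: 8% of $5,133,500 = $410,680
Cap at $410,680: $338,900 is within the cap, no reduction.

$338,900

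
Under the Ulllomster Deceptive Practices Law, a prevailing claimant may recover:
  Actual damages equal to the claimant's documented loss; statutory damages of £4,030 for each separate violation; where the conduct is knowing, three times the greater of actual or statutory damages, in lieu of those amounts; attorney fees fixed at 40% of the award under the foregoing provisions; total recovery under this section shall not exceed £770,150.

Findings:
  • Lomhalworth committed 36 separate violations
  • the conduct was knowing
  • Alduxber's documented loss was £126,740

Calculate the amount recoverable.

Total recovery: £609,336

Statutory damages: 36 × £4,030 = £145,080
Greater of actual damages (£126,740) or statutory damages (£145,080): £145,080
Trebled: 3 × £145,080 = £435,240
Attorney fees: 40% of £435,240 = £174,096
Total before cap: £435,240 + £174,096 = £609,336
Cap at £770,150: £609,336 is within the cap, no reduction.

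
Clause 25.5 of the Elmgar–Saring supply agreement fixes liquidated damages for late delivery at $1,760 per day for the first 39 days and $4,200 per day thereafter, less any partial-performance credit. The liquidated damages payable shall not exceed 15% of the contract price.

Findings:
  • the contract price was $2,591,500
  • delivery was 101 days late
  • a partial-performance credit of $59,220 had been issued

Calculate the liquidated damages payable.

$269,820

First 39 days: 39 × $1,760 = $68,640
Remaining days: (101 − 39) × $4,200 = $260,400
Accrued per-day damages: $68,640 + $260,400 = $329,040
Less partial-performance credit: $329,040 − $59,220 = $269,820
Cap: 15% of $2,591,500 = $388,725
Cap at $388,725: $269,820 is within the cap, no reduction.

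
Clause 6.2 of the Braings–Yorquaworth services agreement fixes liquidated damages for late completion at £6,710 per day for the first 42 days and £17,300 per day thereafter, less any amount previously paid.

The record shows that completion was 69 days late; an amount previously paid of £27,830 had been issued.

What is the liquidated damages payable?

£721,090

First 42 days: 42 × £6,710 = £281,820
Remaining days: (69 − 42) × £17,300 = £467,100
Accrued per-day damages: £281,820 + £467,100 = £748,920
Less amount previously paid: £748,920 − £27,830 = £721,090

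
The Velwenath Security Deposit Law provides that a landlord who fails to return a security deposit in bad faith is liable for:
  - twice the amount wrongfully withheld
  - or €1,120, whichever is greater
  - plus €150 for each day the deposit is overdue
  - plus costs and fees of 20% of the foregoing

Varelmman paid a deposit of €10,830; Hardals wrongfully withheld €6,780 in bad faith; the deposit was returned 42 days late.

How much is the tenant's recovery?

Doubled: 2 × €6,780 = €13,560
Minimum €1,120: €13,560 meets the minimum, no increase.
Late-return penalty: 42 × €150 = €6,300
Damages plus late penalty: €13,560 + €6,300 = €19,860
Costs and fees: 20% of €19,860 = €3,972
Total recovery: €19,860 + €3,972 = €23,832

€23,832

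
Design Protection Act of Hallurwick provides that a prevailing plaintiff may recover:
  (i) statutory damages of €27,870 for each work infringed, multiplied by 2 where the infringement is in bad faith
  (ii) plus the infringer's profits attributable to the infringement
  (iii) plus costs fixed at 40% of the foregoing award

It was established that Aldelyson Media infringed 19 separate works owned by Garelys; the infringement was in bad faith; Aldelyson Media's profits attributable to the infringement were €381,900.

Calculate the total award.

€2,017,344

Statutory damages: 19 × €27,870 = €529,530
Doubled: 2 × €529,530 = €1,059,060
Combined award: €1,059,060 + €381,900 = €1,440,960
Costs: 40% of €1,440,960 = €576,384
Award plus costs: €1,440,960 + €576,384 = €2,017,344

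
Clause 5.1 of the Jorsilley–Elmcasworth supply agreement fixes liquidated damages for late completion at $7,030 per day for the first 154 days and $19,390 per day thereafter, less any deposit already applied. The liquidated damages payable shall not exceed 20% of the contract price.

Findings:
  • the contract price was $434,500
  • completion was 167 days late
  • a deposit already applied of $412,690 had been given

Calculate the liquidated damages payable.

$86,900

First 154 days: 154 × $7,030 = $1,082,620
Remaining days: (167 − 154) × $19,390 = $252,070
Accrued per-day damages: $1,082,620 + $252,070 = $1,334,690
Less deposit already applied: $1,334,690 − $412,690 = $922,000
Cap: 20% of $434,500 = $86,900
Cap at $86,900: $922,000 exceeds the cap → $86,900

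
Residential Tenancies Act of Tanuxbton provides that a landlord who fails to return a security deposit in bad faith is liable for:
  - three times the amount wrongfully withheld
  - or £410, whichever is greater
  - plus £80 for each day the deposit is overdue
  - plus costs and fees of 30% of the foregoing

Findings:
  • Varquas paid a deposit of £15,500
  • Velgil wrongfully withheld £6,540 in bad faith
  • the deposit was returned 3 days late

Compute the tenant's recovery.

Trebled: 3 × £6,540 = £19,620
Minimum £410: £19,620 meets the minimum, no increase.
Late-return penalty: 3 × £80 = £240
Damages plus late penalty: £19,620 + £240 = £19,860
Costs and fees: 30% of £19,860 = £5,958
Total recovery: £19,860 + £5,958 = £25,818

£25,818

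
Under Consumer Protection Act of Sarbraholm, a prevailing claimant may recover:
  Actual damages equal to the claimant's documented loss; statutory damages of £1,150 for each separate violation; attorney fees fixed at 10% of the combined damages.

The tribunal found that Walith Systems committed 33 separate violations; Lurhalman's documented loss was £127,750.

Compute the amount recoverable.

Statutory damages: 33 × £1,150 = £37,950
Combined damages: £127,750 + £37,950 = £165,700
Attorney fees: 10% of £165,700 = £16,570
Total recovery: £165,700 + £16,570 = £182,270

£182,270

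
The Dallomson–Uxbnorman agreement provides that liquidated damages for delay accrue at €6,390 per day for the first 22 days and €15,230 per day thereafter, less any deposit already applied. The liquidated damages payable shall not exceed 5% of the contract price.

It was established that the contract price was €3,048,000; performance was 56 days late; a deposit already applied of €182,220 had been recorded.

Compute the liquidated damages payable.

€152,400

First 22 days: 22 × €6,390 = €140,580
Remaining days: (56 − 22) × €15,230 = €517,820
Accrued per-day damages: €140,580 + €517,820 = €658,400
Less deposit already applied: €658,400 − €182,220 = €476,180
Cap: 5% of €3,048,000 = €152,400
Cap at €152,400: €476,180 exceeds the cap → €152,400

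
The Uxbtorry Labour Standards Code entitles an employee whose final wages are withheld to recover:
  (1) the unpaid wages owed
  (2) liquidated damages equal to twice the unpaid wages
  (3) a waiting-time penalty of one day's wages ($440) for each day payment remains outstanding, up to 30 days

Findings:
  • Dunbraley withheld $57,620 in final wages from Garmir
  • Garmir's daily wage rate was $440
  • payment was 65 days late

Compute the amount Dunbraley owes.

$186,060

Doubled: 2 × $57,620 = $115,240
Penalty days: min(65, 30) = 30
Waiting-time penalty: 30 × $440 = $13,200
Total award: $57,620 + $115,240 + $13,200 = $186,060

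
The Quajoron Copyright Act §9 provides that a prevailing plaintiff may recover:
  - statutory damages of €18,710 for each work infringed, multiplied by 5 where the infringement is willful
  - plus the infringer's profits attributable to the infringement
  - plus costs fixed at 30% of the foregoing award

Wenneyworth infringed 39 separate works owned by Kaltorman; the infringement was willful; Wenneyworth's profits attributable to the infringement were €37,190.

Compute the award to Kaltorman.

€4,791,332

Statutory damages: 39 × €18,710 = €729,690
Multiplied by 5: 5 × €729,690 = €3,648,450
Combined award: €3,648,450 + €37,190 = €3,685,640
Costs: 30% of €3,685,640 = €1,105,692
Award plus costs: €3,685,640 + €1,105,692 = €4,791,332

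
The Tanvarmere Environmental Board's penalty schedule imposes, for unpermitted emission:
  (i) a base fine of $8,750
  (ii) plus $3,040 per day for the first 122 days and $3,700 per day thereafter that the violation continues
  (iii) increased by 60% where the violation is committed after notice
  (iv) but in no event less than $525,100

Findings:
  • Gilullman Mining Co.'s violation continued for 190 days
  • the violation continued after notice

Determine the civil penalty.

First 122 days: 122 × $3,040 = $370,880
Remaining days: (190 − 122) × $3,700 = $251,600
Per-day component: $370,880 + $251,600 = $622,480
Base plus per-day: $8,750 + $622,480 = $631,230
Enhancement: 60% of $631,230 = $378,738
Enhanced fine: $631,230 + $378,738 = $1,009,968
Minimum $525,100: $1,009,968 meets the minimum, no increase.

$1,009,968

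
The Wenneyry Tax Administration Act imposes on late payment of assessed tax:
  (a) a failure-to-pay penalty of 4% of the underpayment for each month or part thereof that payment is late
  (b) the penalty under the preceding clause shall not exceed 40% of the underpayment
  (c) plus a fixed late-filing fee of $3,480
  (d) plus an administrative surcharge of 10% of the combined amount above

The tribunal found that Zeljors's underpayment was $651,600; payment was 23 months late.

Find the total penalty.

$290,532

Accrued rate: 4% × 23 = 92%, capped at 40% → 40%
Failure-to-pay penalty: 40% of $651,600 = $260,640
Penalty before surcharge: $260,640 + $3,480 = $264,120
Administrative surcharge: 10% of $264,120 = $26,412
Total penalty: $264,120 + $26,412 = $290,532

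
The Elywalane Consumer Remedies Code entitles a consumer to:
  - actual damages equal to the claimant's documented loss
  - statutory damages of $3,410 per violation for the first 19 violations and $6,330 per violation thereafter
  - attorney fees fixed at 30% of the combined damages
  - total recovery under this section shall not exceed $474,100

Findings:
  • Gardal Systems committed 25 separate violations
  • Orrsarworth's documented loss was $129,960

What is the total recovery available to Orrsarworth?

First 19 violations: 19 × $3,410 = $64,790
Remaining violations: (25 − 19) × $6,330 = $37,980
Statutory damages: $64,790 + $37,980 = $102,770
Combined damages: $129,960 + $102,770 = $232,730
Attorney fees: 30% of $232,730 = $69,819
Total before cap: $232,730 + $69,819 = $302,549
Cap at $474,100: $302,549 is within the cap, no reduction.

$302,549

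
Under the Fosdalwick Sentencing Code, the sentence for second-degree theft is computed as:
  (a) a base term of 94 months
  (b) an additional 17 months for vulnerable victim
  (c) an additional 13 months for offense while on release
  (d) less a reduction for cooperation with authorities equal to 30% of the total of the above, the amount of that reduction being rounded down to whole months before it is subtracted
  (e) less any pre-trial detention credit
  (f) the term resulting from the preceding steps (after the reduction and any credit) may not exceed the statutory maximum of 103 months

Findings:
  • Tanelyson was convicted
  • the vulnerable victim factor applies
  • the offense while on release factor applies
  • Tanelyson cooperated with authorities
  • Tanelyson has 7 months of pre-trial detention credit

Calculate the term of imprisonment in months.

80 months

Vulnerable victim enhancement: +17 months
Offense while on release enhancement: +13 months
Adjusted term: 94 months + 17 months + 13 months = 124 months
Cooperation with authorities reduction: 30% of 124 months = 37 months (rounded down)
After reduction: 124 − 37 = 87 months
Less pre-trial detention credit: 87 months − 7 months = 80 months
Cap at 103 months: 80 months is within the cap, no reduction.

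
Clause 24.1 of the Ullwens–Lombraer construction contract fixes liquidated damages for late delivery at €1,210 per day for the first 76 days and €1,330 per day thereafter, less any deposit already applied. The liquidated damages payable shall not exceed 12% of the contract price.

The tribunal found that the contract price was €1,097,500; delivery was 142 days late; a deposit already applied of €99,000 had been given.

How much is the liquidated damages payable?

First 76 days: 76 × €1,210 = €91,960
Remaining days: (142 − 76) × €1,330 = €87,780
Accrued per-day damages: €91,960 + €87,780 = €179,740
Less deposit already applied: €179,740 − €99,000 = €80,740
Cap: 12% of €1,097,500 = €131,700
Cap at €131,700: €80,740 is within the cap, no reduction.

€80,740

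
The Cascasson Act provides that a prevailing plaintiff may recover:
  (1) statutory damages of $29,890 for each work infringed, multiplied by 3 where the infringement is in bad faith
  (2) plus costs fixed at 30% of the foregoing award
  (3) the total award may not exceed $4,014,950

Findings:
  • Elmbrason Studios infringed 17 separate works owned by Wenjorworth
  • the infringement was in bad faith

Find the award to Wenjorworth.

Award: $1,981,707

Statutory damages: 17 × $29,890 = $508,130
Trebled: 3 × $508,130 = $1,524,390
Costs: 30% of $1,524,390 = $457,317
Award plus costs: $1,524,390 + $457,317 = $1,981,707
Cap at $4,014,950: $1,981,707 is within the cap, no reduction.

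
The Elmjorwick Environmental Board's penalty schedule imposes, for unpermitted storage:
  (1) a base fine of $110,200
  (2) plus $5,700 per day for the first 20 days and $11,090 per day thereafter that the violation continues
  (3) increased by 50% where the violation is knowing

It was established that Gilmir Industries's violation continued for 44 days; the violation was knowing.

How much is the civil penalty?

First 20 days: 20 × $5,700 = $114,000
Remaining days: (44 − 20) × $11,090 = $266,160
Per-day component: $114,000 + $266,160 = $380,160
Base plus per-day: $110,200 + $380,160 = $490,360
Enhancement: 50% of $490,360 = $245,180
Enhanced fine: $490,360 + $245,180 = $735,540

$735,540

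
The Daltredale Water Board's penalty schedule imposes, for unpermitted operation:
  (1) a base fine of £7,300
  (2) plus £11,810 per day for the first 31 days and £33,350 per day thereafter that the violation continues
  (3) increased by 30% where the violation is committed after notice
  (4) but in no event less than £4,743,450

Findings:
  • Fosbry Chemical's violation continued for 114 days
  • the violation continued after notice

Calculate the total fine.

First 31 days: 31 × £11,810 = £366,110
Remaining days: (114 − 31) × £33,350 = £2,768,050
Per-day component: £366,110 + £2,768,050 = £3,134,160
Base plus per-day: £7,300 + £3,134,160 = £3,141,460
Enhancement: 30% of £3,141,460 = £942,438
Enhanced fine: £3,141,460 + £942,438 = £4,083,898
Minimum £4,743,450: £4,083,898 is below the minimum → £4,743,450

£4,743,450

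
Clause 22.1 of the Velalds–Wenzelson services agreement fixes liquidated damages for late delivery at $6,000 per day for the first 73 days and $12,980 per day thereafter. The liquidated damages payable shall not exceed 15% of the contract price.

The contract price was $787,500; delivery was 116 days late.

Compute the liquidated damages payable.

First 73 days: 73 × $6,000 = $438,000
Remaining days: (116 − 73) × $12,980 = $558,140
Accrued per-day damages: $438,000 + $558,140 = $996,140
Cap: 15% of $787,500 = $118,125
Cap at $118,125: $996,140 exceeds the cap → $118,125

$118,125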